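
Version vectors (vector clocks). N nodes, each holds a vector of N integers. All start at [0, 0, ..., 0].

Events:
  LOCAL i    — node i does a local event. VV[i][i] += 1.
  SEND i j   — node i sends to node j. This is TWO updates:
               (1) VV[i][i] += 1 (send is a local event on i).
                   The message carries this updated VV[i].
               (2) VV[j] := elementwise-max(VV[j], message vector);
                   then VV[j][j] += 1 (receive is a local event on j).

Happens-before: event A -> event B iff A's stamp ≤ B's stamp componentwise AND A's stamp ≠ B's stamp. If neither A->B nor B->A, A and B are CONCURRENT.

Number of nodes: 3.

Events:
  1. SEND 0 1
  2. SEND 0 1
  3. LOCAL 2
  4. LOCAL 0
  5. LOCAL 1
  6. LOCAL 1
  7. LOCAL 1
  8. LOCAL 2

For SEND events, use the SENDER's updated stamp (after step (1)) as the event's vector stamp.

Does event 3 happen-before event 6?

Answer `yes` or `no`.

Answer: no

Derivation:
Initial: VV[0]=[0, 0, 0]
Initial: VV[1]=[0, 0, 0]
Initial: VV[2]=[0, 0, 0]
Event 1: SEND 0->1: VV[0][0]++ -> VV[0]=[1, 0, 0], msg_vec=[1, 0, 0]; VV[1]=max(VV[1],msg_vec) then VV[1][1]++ -> VV[1]=[1, 1, 0]
Event 2: SEND 0->1: VV[0][0]++ -> VV[0]=[2, 0, 0], msg_vec=[2, 0, 0]; VV[1]=max(VV[1],msg_vec) then VV[1][1]++ -> VV[1]=[2, 2, 0]
Event 3: LOCAL 2: VV[2][2]++ -> VV[2]=[0, 0, 1]
Event 4: LOCAL 0: VV[0][0]++ -> VV[0]=[3, 0, 0]
Event 5: LOCAL 1: VV[1][1]++ -> VV[1]=[2, 3, 0]
Event 6: LOCAL 1: VV[1][1]++ -> VV[1]=[2, 4, 0]
Event 7: LOCAL 1: VV[1][1]++ -> VV[1]=[2, 5, 0]
Event 8: LOCAL 2: VV[2][2]++ -> VV[2]=[0, 0, 2]
Event 3 stamp: [0, 0, 1]
Event 6 stamp: [2, 4, 0]
[0, 0, 1] <= [2, 4, 0]? False. Equal? False. Happens-before: False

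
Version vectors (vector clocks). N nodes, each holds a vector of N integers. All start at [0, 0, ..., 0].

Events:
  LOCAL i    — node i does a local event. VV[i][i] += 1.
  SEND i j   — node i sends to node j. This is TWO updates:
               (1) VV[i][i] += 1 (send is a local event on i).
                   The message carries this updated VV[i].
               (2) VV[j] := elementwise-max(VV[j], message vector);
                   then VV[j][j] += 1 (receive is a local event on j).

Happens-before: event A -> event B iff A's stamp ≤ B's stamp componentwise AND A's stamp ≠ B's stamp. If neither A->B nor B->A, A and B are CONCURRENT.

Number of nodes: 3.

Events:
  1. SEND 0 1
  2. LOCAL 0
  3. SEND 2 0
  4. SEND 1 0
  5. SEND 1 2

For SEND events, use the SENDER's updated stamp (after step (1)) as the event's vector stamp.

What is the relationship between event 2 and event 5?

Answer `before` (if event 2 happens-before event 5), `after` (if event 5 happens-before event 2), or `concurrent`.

Answer: concurrent

Derivation:
Initial: VV[0]=[0, 0, 0]
Initial: VV[1]=[0, 0, 0]
Initial: VV[2]=[0, 0, 0]
Event 1: SEND 0->1: VV[0][0]++ -> VV[0]=[1, 0, 0], msg_vec=[1, 0, 0]; VV[1]=max(VV[1],msg_vec) then VV[1][1]++ -> VV[1]=[1, 1, 0]
Event 2: LOCAL 0: VV[0][0]++ -> VV[0]=[2, 0, 0]
Event 3: SEND 2->0: VV[2][2]++ -> VV[2]=[0, 0, 1], msg_vec=[0, 0, 1]; VV[0]=max(VV[0],msg_vec) then VV[0][0]++ -> VV[0]=[3, 0, 1]
Event 4: SEND 1->0: VV[1][1]++ -> VV[1]=[1, 2, 0], msg_vec=[1, 2, 0]; VV[0]=max(VV[0],msg_vec) then VV[0][0]++ -> VV[0]=[4, 2, 1]
Event 5: SEND 1->2: VV[1][1]++ -> VV[1]=[1, 3, 0], msg_vec=[1, 3, 0]; VV[2]=max(VV[2],msg_vec) then VV[2][2]++ -> VV[2]=[1, 3, 2]
Event 2 stamp: [2, 0, 0]
Event 5 stamp: [1, 3, 0]
[2, 0, 0] <= [1, 3, 0]? False
[1, 3, 0] <= [2, 0, 0]? False
Relation: concurrent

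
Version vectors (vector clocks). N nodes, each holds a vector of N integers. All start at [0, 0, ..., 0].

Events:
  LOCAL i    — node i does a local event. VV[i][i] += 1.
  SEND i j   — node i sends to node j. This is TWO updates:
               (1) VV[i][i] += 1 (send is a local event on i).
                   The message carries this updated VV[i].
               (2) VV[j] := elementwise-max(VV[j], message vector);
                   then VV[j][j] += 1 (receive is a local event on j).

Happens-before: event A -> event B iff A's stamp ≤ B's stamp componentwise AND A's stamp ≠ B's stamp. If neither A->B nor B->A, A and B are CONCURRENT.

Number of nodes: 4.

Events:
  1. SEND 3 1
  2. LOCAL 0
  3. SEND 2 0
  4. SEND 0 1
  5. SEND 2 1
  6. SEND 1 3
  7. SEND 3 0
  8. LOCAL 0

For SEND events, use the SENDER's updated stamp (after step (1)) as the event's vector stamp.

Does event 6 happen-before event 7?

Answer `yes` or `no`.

Initial: VV[0]=[0, 0, 0, 0]
Initial: VV[1]=[0, 0, 0, 0]
Initial: VV[2]=[0, 0, 0, 0]
Initial: VV[3]=[0, 0, 0, 0]
Event 1: SEND 3->1: VV[3][3]++ -> VV[3]=[0, 0, 0, 1], msg_vec=[0, 0, 0, 1]; VV[1]=max(VV[1],msg_vec) then VV[1][1]++ -> VV[1]=[0, 1, 0, 1]
Event 2: LOCAL 0: VV[0][0]++ -> VV[0]=[1, 0, 0, 0]
Event 3: SEND 2->0: VV[2][2]++ -> VV[2]=[0, 0, 1, 0], msg_vec=[0, 0, 1, 0]; VV[0]=max(VV[0],msg_vec) then VV[0][0]++ -> VV[0]=[2, 0, 1, 0]
Event 4: SEND 0->1: VV[0][0]++ -> VV[0]=[3, 0, 1, 0], msg_vec=[3, 0, 1, 0]; VV[1]=max(VV[1],msg_vec) then VV[1][1]++ -> VV[1]=[3, 2, 1, 1]
Event 5: SEND 2->1: VV[2][2]++ -> VV[2]=[0, 0, 2, 0], msg_vec=[0, 0, 2, 0]; VV[1]=max(VV[1],msg_vec) then VV[1][1]++ -> VV[1]=[3, 3, 2, 1]
Event 6: SEND 1->3: VV[1][1]++ -> VV[1]=[3, 4, 2, 1], msg_vec=[3, 4, 2, 1]; VV[3]=max(VV[3],msg_vec) then VV[3][3]++ -> VV[3]=[3, 4, 2, 2]
Event 7: SEND 3->0: VV[3][3]++ -> VV[3]=[3, 4, 2, 3], msg_vec=[3, 4, 2, 3]; VV[0]=max(VV[0],msg_vec) then VV[0][0]++ -> VV[0]=[4, 4, 2, 3]
Event 8: LOCAL 0: VV[0][0]++ -> VV[0]=[5, 4, 2, 3]
Event 6 stamp: [3, 4, 2, 1]
Event 7 stamp: [3, 4, 2, 3]
[3, 4, 2, 1] <= [3, 4, 2, 3]? True. Equal? False. Happens-before: True

Answer: yes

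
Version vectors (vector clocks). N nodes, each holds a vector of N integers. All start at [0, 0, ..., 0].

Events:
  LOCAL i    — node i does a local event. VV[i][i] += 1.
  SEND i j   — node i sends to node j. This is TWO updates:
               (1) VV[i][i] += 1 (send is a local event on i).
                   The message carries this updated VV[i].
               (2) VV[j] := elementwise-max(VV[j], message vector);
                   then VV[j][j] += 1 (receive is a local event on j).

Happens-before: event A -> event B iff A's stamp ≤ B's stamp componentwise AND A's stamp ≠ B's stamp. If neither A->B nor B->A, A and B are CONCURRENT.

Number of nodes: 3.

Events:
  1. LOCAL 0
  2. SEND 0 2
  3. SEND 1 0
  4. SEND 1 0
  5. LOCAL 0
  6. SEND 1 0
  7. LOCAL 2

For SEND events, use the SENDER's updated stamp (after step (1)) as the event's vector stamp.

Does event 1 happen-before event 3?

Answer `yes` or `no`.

Answer: no

Derivation:
Initial: VV[0]=[0, 0, 0]
Initial: VV[1]=[0, 0, 0]
Initial: VV[2]=[0, 0, 0]
Event 1: LOCAL 0: VV[0][0]++ -> VV[0]=[1, 0, 0]
Event 2: SEND 0->2: VV[0][0]++ -> VV[0]=[2, 0, 0], msg_vec=[2, 0, 0]; VV[2]=max(VV[2],msg_vec) then VV[2][2]++ -> VV[2]=[2, 0, 1]
Event 3: SEND 1->0: VV[1][1]++ -> VV[1]=[0, 1, 0], msg_vec=[0, 1, 0]; VV[0]=max(VV[0],msg_vec) then VV[0][0]++ -> VV[0]=[3, 1, 0]
Event 4: SEND 1->0: VV[1][1]++ -> VV[1]=[0, 2, 0], msg_vec=[0, 2, 0]; VV[0]=max(VV[0],msg_vec) then VV[0][0]++ -> VV[0]=[4, 2, 0]
Event 5: LOCAL 0: VV[0][0]++ -> VV[0]=[5, 2, 0]
Event 6: SEND 1->0: VV[1][1]++ -> VV[1]=[0, 3, 0], msg_vec=[0, 3, 0]; VV[0]=max(VV[0],msg_vec) then VV[0][0]++ -> VV[0]=[6, 3, 0]
Event 7: LOCAL 2: VV[2][2]++ -> VV[2]=[2, 0, 2]
Event 1 stamp: [1, 0, 0]
Event 3 stamp: [0, 1, 0]
[1, 0, 0] <= [0, 1, 0]? False. Equal? False. Happens-before: False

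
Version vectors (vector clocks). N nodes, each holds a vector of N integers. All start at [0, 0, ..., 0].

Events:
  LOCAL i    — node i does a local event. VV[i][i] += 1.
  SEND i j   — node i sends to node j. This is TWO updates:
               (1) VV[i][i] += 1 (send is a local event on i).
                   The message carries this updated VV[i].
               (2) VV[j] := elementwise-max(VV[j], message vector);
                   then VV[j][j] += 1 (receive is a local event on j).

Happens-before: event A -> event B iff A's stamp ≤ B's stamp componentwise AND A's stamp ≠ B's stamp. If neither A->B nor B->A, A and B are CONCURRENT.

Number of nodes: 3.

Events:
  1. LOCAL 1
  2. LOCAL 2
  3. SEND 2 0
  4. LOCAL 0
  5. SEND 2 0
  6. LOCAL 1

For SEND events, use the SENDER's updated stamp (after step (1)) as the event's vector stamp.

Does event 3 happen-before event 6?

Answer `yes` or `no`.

Initial: VV[0]=[0, 0, 0]
Initial: VV[1]=[0, 0, 0]
Initial: VV[2]=[0, 0, 0]
Event 1: LOCAL 1: VV[1][1]++ -> VV[1]=[0, 1, 0]
Event 2: LOCAL 2: VV[2][2]++ -> VV[2]=[0, 0, 1]
Event 3: SEND 2->0: VV[2][2]++ -> VV[2]=[0, 0, 2], msg_vec=[0, 0, 2]; VV[0]=max(VV[0],msg_vec) then VV[0][0]++ -> VV[0]=[1, 0, 2]
Event 4: LOCAL 0: VV[0][0]++ -> VV[0]=[2, 0, 2]
Event 5: SEND 2->0: VV[2][2]++ -> VV[2]=[0, 0, 3], msg_vec=[0, 0, 3]; VV[0]=max(VV[0],msg_vec) then VV[0][0]++ -> VV[0]=[3, 0, 3]
Event 6: LOCAL 1: VV[1][1]++ -> VV[1]=[0, 2, 0]
Event 3 stamp: [0, 0, 2]
Event 6 stamp: [0, 2, 0]
[0, 0, 2] <= [0, 2, 0]? False. Equal? False. Happens-before: False

Answer: no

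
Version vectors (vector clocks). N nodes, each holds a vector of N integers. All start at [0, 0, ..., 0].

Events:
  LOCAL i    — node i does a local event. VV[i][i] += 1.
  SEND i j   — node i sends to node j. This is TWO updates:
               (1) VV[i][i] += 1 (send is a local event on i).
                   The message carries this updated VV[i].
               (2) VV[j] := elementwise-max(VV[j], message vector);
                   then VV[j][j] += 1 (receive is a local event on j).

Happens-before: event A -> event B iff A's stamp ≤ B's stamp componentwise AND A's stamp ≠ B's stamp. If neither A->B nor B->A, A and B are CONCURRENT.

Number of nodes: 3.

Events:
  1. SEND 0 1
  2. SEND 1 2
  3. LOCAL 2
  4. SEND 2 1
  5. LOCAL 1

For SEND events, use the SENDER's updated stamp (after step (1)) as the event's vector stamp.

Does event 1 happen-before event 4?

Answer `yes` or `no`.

Initial: VV[0]=[0, 0, 0]
Initial: VV[1]=[0, 0, 0]
Initial: VV[2]=[0, 0, 0]
Event 1: SEND 0->1: VV[0][0]++ -> VV[0]=[1, 0, 0], msg_vec=[1, 0, 0]; VV[1]=max(VV[1],msg_vec) then VV[1][1]++ -> VV[1]=[1, 1, 0]
Event 2: SEND 1->2: VV[1][1]++ -> VV[1]=[1, 2, 0], msg_vec=[1, 2, 0]; VV[2]=max(VV[2],msg_vec) then VV[2][2]++ -> VV[2]=[1, 2, 1]
Event 3: LOCAL 2: VV[2][2]++ -> VV[2]=[1, 2, 2]
Event 4: SEND 2->1: VV[2][2]++ -> VV[2]=[1, 2, 3], msg_vec=[1, 2, 3]; VV[1]=max(VV[1],msg_vec) then VV[1][1]++ -> VV[1]=[1, 3, 3]
Event 5: LOCAL 1: VV[1][1]++ -> VV[1]=[1, 4, 3]
Event 1 stamp: [1, 0, 0]
Event 4 stamp: [1, 2, 3]
[1, 0, 0] <= [1, 2, 3]? True. Equal? False. Happens-before: True

Answer: yes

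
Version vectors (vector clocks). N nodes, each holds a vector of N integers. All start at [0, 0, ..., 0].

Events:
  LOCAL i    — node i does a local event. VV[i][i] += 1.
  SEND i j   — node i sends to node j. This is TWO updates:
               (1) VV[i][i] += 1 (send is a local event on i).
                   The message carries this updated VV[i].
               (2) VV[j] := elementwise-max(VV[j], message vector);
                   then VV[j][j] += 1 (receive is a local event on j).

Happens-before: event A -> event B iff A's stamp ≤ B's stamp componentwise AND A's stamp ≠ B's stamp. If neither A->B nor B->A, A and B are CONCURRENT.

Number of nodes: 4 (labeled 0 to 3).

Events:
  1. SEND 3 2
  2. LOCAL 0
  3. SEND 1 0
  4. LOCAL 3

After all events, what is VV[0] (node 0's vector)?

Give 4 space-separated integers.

Initial: VV[0]=[0, 0, 0, 0]
Initial: VV[1]=[0, 0, 0, 0]
Initial: VV[2]=[0, 0, 0, 0]
Initial: VV[3]=[0, 0, 0, 0]
Event 1: SEND 3->2: VV[3][3]++ -> VV[3]=[0, 0, 0, 1], msg_vec=[0, 0, 0, 1]; VV[2]=max(VV[2],msg_vec) then VV[2][2]++ -> VV[2]=[0, 0, 1, 1]
Event 2: LOCAL 0: VV[0][0]++ -> VV[0]=[1, 0, 0, 0]
Event 3: SEND 1->0: VV[1][1]++ -> VV[1]=[0, 1, 0, 0], msg_vec=[0, 1, 0, 0]; VV[0]=max(VV[0],msg_vec) then VV[0][0]++ -> VV[0]=[2, 1, 0, 0]
Event 4: LOCAL 3: VV[3][3]++ -> VV[3]=[0, 0, 0, 2]
Final vectors: VV[0]=[2, 1, 0, 0]; VV[1]=[0, 1, 0, 0]; VV[2]=[0, 0, 1, 1]; VV[3]=[0, 0, 0, 2]

Answer: 2 1 0 0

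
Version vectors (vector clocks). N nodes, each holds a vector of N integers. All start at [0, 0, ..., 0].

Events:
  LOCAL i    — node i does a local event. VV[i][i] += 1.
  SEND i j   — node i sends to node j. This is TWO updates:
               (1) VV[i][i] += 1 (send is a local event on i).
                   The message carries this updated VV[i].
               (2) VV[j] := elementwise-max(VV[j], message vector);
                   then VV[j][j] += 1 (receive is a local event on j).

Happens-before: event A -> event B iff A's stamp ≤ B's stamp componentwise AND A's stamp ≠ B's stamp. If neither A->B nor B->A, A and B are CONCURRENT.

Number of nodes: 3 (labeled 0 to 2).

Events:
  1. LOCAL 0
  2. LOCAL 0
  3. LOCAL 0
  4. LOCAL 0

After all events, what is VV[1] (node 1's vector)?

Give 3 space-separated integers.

Initial: VV[0]=[0, 0, 0]
Initial: VV[1]=[0, 0, 0]
Initial: VV[2]=[0, 0, 0]
Event 1: LOCAL 0: VV[0][0]++ -> VV[0]=[1, 0, 0]
Event 2: LOCAL 0: VV[0][0]++ -> VV[0]=[2, 0, 0]
Event 3: LOCAL 0: VV[0][0]++ -> VV[0]=[3, 0, 0]
Event 4: LOCAL 0: VV[0][0]++ -> VV[0]=[4, 0, 0]
Final vectors: VV[0]=[4, 0, 0]; VV[1]=[0, 0, 0]; VV[2]=[0, 0, 0]

Answer: 0 0 0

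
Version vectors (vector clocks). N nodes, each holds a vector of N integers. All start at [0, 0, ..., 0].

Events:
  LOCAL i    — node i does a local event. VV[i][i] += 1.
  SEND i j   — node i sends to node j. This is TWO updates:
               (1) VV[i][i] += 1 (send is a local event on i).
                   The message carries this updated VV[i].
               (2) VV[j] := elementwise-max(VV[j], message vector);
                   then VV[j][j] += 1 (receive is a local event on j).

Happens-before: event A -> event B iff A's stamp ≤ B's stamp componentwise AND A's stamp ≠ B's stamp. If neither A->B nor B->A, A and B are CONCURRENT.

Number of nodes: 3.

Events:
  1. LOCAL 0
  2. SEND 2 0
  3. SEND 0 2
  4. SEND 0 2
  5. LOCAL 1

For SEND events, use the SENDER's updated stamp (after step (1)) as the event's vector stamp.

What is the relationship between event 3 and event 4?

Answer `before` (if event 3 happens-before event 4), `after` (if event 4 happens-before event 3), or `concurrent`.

Initial: VV[0]=[0, 0, 0]
Initial: VV[1]=[0, 0, 0]
Initial: VV[2]=[0, 0, 0]
Event 1: LOCAL 0: VV[0][0]++ -> VV[0]=[1, 0, 0]
Event 2: SEND 2->0: VV[2][2]++ -> VV[2]=[0, 0, 1], msg_vec=[0, 0, 1]; VV[0]=max(VV[0],msg_vec) then VV[0][0]++ -> VV[0]=[2, 0, 1]
Event 3: SEND 0->2: VV[0][0]++ -> VV[0]=[3, 0, 1], msg_vec=[3, 0, 1]; VV[2]=max(VV[2],msg_vec) then VV[2][2]++ -> VV[2]=[3, 0, 2]
Event 4: SEND 0->2: VV[0][0]++ -> VV[0]=[4, 0, 1], msg_vec=[4, 0, 1]; VV[2]=max(VV[2],msg_vec) then VV[2][2]++ -> VV[2]=[4, 0, 3]
Event 5: LOCAL 1: VV[1][1]++ -> VV[1]=[0, 1, 0]
Event 3 stamp: [3, 0, 1]
Event 4 stamp: [4, 0, 1]
[3, 0, 1] <= [4, 0, 1]? True
[4, 0, 1] <= [3, 0, 1]? False
Relation: before

Answer: before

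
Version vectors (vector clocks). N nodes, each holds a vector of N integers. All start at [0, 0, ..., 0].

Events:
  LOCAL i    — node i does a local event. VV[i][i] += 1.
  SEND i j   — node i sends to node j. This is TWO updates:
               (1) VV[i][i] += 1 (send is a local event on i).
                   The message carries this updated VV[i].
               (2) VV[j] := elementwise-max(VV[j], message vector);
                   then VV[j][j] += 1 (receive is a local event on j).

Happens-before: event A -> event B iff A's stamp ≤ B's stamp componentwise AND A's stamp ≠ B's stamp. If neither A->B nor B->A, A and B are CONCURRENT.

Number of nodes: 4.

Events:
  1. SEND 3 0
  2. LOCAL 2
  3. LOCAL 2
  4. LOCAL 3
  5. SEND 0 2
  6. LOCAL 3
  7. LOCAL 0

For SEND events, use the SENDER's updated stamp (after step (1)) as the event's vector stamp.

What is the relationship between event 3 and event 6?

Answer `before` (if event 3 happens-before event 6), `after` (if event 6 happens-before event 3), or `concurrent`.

Answer: concurrent

Derivation:
Initial: VV[0]=[0, 0, 0, 0]
Initial: VV[1]=[0, 0, 0, 0]
Initial: VV[2]=[0, 0, 0, 0]
Initial: VV[3]=[0, 0, 0, 0]
Event 1: SEND 3->0: VV[3][3]++ -> VV[3]=[0, 0, 0, 1], msg_vec=[0, 0, 0, 1]; VV[0]=max(VV[0],msg_vec) then VV[0][0]++ -> VV[0]=[1, 0, 0, 1]
Event 2: LOCAL 2: VV[2][2]++ -> VV[2]=[0, 0, 1, 0]
Event 3: LOCAL 2: VV[2][2]++ -> VV[2]=[0, 0, 2, 0]
Event 4: LOCAL 3: VV[3][3]++ -> VV[3]=[0, 0, 0, 2]
Event 5: SEND 0->2: VV[0][0]++ -> VV[0]=[2, 0, 0, 1], msg_vec=[2, 0, 0, 1]; VV[2]=max(VV[2],msg_vec) then VV[2][2]++ -> VV[2]=[2, 0, 3, 1]
Event 6: LOCAL 3: VV[3][3]++ -> VV[3]=[0, 0, 0, 3]
Event 7: LOCAL 0: VV[0][0]++ -> VV[0]=[3, 0, 0, 1]
Event 3 stamp: [0, 0, 2, 0]
Event 6 stamp: [0, 0, 0, 3]
[0, 0, 2, 0] <= [0, 0, 0, 3]? False
[0, 0, 0, 3] <= [0, 0, 2, 0]? False
Relation: concurrent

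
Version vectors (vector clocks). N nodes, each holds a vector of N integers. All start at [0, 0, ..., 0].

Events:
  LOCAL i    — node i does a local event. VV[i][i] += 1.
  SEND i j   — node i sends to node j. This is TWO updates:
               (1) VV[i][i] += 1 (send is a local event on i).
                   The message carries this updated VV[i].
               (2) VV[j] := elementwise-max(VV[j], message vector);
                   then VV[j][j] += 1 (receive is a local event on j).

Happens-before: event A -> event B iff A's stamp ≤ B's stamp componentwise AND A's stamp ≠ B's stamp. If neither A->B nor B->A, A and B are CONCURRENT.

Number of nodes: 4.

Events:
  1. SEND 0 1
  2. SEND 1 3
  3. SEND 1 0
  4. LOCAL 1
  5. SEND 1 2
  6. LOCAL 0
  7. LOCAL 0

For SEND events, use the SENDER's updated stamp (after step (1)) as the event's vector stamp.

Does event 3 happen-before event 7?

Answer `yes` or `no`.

Answer: yes

Derivation:
Initial: VV[0]=[0, 0, 0, 0]
Initial: VV[1]=[0, 0, 0, 0]
Initial: VV[2]=[0, 0, 0, 0]
Initial: VV[3]=[0, 0, 0, 0]
Event 1: SEND 0->1: VV[0][0]++ -> VV[0]=[1, 0, 0, 0], msg_vec=[1, 0, 0, 0]; VV[1]=max(VV[1],msg_vec) then VV[1][1]++ -> VV[1]=[1, 1, 0, 0]
Event 2: SEND 1->3: VV[1][1]++ -> VV[1]=[1, 2, 0, 0], msg_vec=[1, 2, 0, 0]; VV[3]=max(VV[3],msg_vec) then VV[3][3]++ -> VV[3]=[1, 2, 0, 1]
Event 3: SEND 1->0: VV[1][1]++ -> VV[1]=[1, 3, 0, 0], msg_vec=[1, 3, 0, 0]; VV[0]=max(VV[0],msg_vec) then VV[0][0]++ -> VV[0]=[2, 3, 0, 0]
Event 4: LOCAL 1: VV[1][1]++ -> VV[1]=[1, 4, 0, 0]
Event 5: SEND 1->2: VV[1][1]++ -> VV[1]=[1, 5, 0, 0], msg_vec=[1, 5, 0, 0]; VV[2]=max(VV[2],msg_vec) then VV[2][2]++ -> VV[2]=[1, 5, 1, 0]
Event 6: LOCAL 0: VV[0][0]++ -> VV[0]=[3, 3, 0, 0]
Event 7: LOCAL 0: VV[0][0]++ -> VV[0]=[4, 3, 0, 0]
Event 3 stamp: [1, 3, 0, 0]
Event 7 stamp: [4, 3, 0, 0]
[1, 3, 0, 0] <= [4, 3, 0, 0]? True. Equal? False. Happens-before: True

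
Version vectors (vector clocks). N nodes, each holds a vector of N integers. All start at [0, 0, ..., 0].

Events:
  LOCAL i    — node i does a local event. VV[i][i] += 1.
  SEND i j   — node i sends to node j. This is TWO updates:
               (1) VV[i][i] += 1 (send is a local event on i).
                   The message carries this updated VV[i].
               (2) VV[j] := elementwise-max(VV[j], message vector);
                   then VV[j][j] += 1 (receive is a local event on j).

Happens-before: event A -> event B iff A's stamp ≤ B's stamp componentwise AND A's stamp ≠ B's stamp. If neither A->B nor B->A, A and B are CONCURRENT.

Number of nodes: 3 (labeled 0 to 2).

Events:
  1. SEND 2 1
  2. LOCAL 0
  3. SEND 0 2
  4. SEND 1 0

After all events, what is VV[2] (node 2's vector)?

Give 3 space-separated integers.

Answer: 2 0 2

Derivation:
Initial: VV[0]=[0, 0, 0]
Initial: VV[1]=[0, 0, 0]
Initial: VV[2]=[0, 0, 0]
Event 1: SEND 2->1: VV[2][2]++ -> VV[2]=[0, 0, 1], msg_vec=[0, 0, 1]; VV[1]=max(VV[1],msg_vec) then VV[1][1]++ -> VV[1]=[0, 1, 1]
Event 2: LOCAL 0: VV[0][0]++ -> VV[0]=[1, 0, 0]
Event 3: SEND 0->2: VV[0][0]++ -> VV[0]=[2, 0, 0], msg_vec=[2, 0, 0]; VV[2]=max(VV[2],msg_vec) then VV[2][2]++ -> VV[2]=[2, 0, 2]
Event 4: SEND 1->0: VV[1][1]++ -> VV[1]=[0, 2, 1], msg_vec=[0, 2, 1]; VV[0]=max(VV[0],msg_vec) then VV[0][0]++ -> VV[0]=[3, 2, 1]
Final vectors: VV[0]=[3, 2, 1]; VV[1]=[0, 2, 1]; VV[2]=[2, 0, 2]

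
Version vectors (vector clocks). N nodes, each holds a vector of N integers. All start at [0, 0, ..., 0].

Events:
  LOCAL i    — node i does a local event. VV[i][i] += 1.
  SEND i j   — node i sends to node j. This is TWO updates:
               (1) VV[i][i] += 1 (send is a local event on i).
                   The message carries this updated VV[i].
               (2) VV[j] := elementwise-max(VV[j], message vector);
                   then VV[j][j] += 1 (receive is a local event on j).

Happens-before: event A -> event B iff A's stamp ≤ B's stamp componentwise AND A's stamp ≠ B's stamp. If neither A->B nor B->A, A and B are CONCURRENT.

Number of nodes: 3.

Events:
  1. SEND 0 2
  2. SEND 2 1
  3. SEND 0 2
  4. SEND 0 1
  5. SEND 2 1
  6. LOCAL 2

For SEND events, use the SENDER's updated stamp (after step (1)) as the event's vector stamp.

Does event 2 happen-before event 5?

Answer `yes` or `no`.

Initial: VV[0]=[0, 0, 0]
Initial: VV[1]=[0, 0, 0]
Initial: VV[2]=[0, 0, 0]
Event 1: SEND 0->2: VV[0][0]++ -> VV[0]=[1, 0, 0], msg_vec=[1, 0, 0]; VV[2]=max(VV[2],msg_vec) then VV[2][2]++ -> VV[2]=[1, 0, 1]
Event 2: SEND 2->1: VV[2][2]++ -> VV[2]=[1, 0, 2], msg_vec=[1, 0, 2]; VV[1]=max(VV[1],msg_vec) then VV[1][1]++ -> VV[1]=[1, 1, 2]
Event 3: SEND 0->2: VV[0][0]++ -> VV[0]=[2, 0, 0], msg_vec=[2, 0, 0]; VV[2]=max(VV[2],msg_vec) then VV[2][2]++ -> VV[2]=[2, 0, 3]
Event 4: SEND 0->1: VV[0][0]++ -> VV[0]=[3, 0, 0], msg_vec=[3, 0, 0]; VV[1]=max(VV[1],msg_vec) then VV[1][1]++ -> VV[1]=[3, 2, 2]
Event 5: SEND 2->1: VV[2][2]++ -> VV[2]=[2, 0, 4], msg_vec=[2, 0, 4]; VV[1]=max(VV[1],msg_vec) then VV[1][1]++ -> VV[1]=[3, 3, 4]
Event 6: LOCAL 2: VV[2][2]++ -> VV[2]=[2, 0, 5]
Event 2 stamp: [1, 0, 2]
Event 5 stamp: [2, 0, 4]
[1, 0, 2] <= [2, 0, 4]? True. Equal? False. Happens-before: True

Answer: yes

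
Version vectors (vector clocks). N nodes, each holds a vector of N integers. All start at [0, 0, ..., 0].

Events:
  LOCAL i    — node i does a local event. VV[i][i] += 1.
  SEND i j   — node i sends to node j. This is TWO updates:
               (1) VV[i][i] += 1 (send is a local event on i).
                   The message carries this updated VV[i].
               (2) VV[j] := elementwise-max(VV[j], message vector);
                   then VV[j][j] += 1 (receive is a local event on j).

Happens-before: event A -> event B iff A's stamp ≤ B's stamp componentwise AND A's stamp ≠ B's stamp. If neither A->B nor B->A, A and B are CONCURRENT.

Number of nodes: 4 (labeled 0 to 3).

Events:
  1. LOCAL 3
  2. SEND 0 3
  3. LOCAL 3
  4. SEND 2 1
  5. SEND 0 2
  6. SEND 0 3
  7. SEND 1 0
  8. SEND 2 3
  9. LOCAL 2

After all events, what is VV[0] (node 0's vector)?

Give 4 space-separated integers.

Answer: 4 2 1 0

Derivation:
Initial: VV[0]=[0, 0, 0, 0]
Initial: VV[1]=[0, 0, 0, 0]
Initial: VV[2]=[0, 0, 0, 0]
Initial: VV[3]=[0, 0, 0, 0]
Event 1: LOCAL 3: VV[3][3]++ -> VV[3]=[0, 0, 0, 1]
Event 2: SEND 0->3: VV[0][0]++ -> VV[0]=[1, 0, 0, 0], msg_vec=[1, 0, 0, 0]; VV[3]=max(VV[3],msg_vec) then VV[3][3]++ -> VV[3]=[1, 0, 0, 2]
Event 3: LOCAL 3: VV[3][3]++ -> VV[3]=[1, 0, 0, 3]
Event 4: SEND 2->1: VV[2][2]++ -> VV[2]=[0, 0, 1, 0], msg_vec=[0, 0, 1, 0]; VV[1]=max(VV[1],msg_vec) then VV[1][1]++ -> VV[1]=[0, 1, 1, 0]
Event 5: SEND 0->2: VV[0][0]++ -> VV[0]=[2, 0, 0, 0], msg_vec=[2, 0, 0, 0]; VV[2]=max(VV[2],msg_vec) then VV[2][2]++ -> VV[2]=[2, 0, 2, 0]
Event 6: SEND 0->3: VV[0][0]++ -> VV[0]=[3, 0, 0, 0], msg_vec=[3, 0, 0, 0]; VV[3]=max(VV[3],msg_vec) then VV[3][3]++ -> VV[3]=[3, 0, 0, 4]
Event 7: SEND 1->0: VV[1][1]++ -> VV[1]=[0, 2, 1, 0], msg_vec=[0, 2, 1, 0]; VV[0]=max(VV[0],msg_vec) then VV[0][0]++ -> VV[0]=[4, 2, 1, 0]
Event 8: SEND 2->3: VV[2][2]++ -> VV[2]=[2, 0, 3, 0], msg_vec=[2, 0, 3, 0]; VV[3]=max(VV[3],msg_vec) then VV[3][3]++ -> VV[3]=[3, 0, 3, 5]
Event 9: LOCAL 2: VV[2][2]++ -> VV[2]=[2, 0, 4, 0]
Final vectors: VV[0]=[4, 2, 1, 0]; VV[1]=[0, 2, 1, 0]; VV[2]=[2, 0, 4, 0]; VV[3]=[3, 0, 3, 5]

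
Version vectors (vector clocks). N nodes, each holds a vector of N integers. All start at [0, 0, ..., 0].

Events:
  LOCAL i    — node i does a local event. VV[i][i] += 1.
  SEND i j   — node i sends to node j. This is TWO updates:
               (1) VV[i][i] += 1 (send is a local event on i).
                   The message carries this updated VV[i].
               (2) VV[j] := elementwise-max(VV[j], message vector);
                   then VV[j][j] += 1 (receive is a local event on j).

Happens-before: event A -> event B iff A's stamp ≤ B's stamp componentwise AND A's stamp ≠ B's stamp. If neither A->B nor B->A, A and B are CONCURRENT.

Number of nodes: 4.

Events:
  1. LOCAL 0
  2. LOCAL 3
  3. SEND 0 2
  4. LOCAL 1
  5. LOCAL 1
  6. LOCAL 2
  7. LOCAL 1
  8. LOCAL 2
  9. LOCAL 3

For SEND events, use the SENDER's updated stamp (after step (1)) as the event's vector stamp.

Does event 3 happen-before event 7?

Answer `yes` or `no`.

Initial: VV[0]=[0, 0, 0, 0]
Initial: VV[1]=[0, 0, 0, 0]
Initial: VV[2]=[0, 0, 0, 0]
Initial: VV[3]=[0, 0, 0, 0]
Event 1: LOCAL 0: VV[0][0]++ -> VV[0]=[1, 0, 0, 0]
Event 2: LOCAL 3: VV[3][3]++ -> VV[3]=[0, 0, 0, 1]
Event 3: SEND 0->2: VV[0][0]++ -> VV[0]=[2, 0, 0, 0], msg_vec=[2, 0, 0, 0]; VV[2]=max(VV[2],msg_vec) then VV[2][2]++ -> VV[2]=[2, 0, 1, 0]
Event 4: LOCAL 1: VV[1][1]++ -> VV[1]=[0, 1, 0, 0]
Event 5: LOCAL 1: VV[1][1]++ -> VV[1]=[0, 2, 0, 0]
Event 6: LOCAL 2: VV[2][2]++ -> VV[2]=[2, 0, 2, 0]
Event 7: LOCAL 1: VV[1][1]++ -> VV[1]=[0, 3, 0, 0]
Event 8: LOCAL 2: VV[2][2]++ -> VV[2]=[2, 0, 3, 0]
Event 9: LOCAL 3: VV[3][3]++ -> VV[3]=[0, 0, 0, 2]
Event 3 stamp: [2, 0, 0, 0]
Event 7 stamp: [0, 3, 0, 0]
[2, 0, 0, 0] <= [0, 3, 0, 0]? False. Equal? False. Happens-before: False

Answer: no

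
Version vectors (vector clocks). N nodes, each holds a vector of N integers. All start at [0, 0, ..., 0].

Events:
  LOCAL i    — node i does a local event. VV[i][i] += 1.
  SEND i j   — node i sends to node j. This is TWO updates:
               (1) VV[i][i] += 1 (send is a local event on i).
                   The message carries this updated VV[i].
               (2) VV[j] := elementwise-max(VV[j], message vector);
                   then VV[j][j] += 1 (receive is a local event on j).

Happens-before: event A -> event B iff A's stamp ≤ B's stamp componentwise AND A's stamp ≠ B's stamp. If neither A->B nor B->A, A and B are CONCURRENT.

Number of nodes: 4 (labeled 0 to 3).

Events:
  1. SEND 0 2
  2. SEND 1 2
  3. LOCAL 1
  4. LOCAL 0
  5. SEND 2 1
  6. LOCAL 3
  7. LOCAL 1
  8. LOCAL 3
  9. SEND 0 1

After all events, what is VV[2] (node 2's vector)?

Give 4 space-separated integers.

Answer: 1 1 3 0

Derivation:
Initial: VV[0]=[0, 0, 0, 0]
Initial: VV[1]=[0, 0, 0, 0]
Initial: VV[2]=[0, 0, 0, 0]
Initial: VV[3]=[0, 0, 0, 0]
Event 1: SEND 0->2: VV[0][0]++ -> VV[0]=[1, 0, 0, 0], msg_vec=[1, 0, 0, 0]; VV[2]=max(VV[2],msg_vec) then VV[2][2]++ -> VV[2]=[1, 0, 1, 0]
Event 2: SEND 1->2: VV[1][1]++ -> VV[1]=[0, 1, 0, 0], msg_vec=[0, 1, 0, 0]; VV[2]=max(VV[2],msg_vec) then VV[2][2]++ -> VV[2]=[1, 1, 2, 0]
Event 3: LOCAL 1: VV[1][1]++ -> VV[1]=[0, 2, 0, 0]
Event 4: LOCAL 0: VV[0][0]++ -> VV[0]=[2, 0, 0, 0]
Event 5: SEND 2->1: VV[2][2]++ -> VV[2]=[1, 1, 3, 0], msg_vec=[1, 1, 3, 0]; VV[1]=max(VV[1],msg_vec) then VV[1][1]++ -> VV[1]=[1, 3, 3, 0]
Event 6: LOCAL 3: VV[3][3]++ -> VV[3]=[0, 0, 0, 1]
Event 7: LOCAL 1: VV[1][1]++ -> VV[1]=[1, 4, 3, 0]
Event 8: LOCAL 3: VV[3][3]++ -> VV[3]=[0, 0, 0, 2]
Event 9: SEND 0->1: VV[0][0]++ -> VV[0]=[3, 0, 0, 0], msg_vec=[3, 0, 0, 0]; VV[1]=max(VV[1],msg_vec) then VV[1][1]++ -> VV[1]=[3, 5, 3, 0]
Final vectors: VV[0]=[3, 0, 0, 0]; VV[1]=[3, 5, 3, 0]; VV[2]=[1, 1, 3, 0]; VV[3]=[0, 0, 0, 2]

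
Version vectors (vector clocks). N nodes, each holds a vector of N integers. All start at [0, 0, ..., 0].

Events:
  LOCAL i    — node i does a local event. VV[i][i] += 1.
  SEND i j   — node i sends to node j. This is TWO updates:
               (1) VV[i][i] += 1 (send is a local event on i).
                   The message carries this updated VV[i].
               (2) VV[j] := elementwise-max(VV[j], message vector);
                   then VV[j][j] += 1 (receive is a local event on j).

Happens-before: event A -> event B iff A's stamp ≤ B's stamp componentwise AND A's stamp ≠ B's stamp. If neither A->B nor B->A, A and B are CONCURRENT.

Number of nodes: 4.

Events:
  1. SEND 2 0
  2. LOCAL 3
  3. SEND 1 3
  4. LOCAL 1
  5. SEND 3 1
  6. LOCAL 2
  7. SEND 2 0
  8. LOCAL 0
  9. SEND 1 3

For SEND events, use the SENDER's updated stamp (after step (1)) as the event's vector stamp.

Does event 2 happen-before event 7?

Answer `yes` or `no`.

Answer: no

Derivation:
Initial: VV[0]=[0, 0, 0, 0]
Initial: VV[1]=[0, 0, 0, 0]
Initial: VV[2]=[0, 0, 0, 0]
Initial: VV[3]=[0, 0, 0, 0]
Event 1: SEND 2->0: VV[2][2]++ -> VV[2]=[0, 0, 1, 0], msg_vec=[0, 0, 1, 0]; VV[0]=max(VV[0],msg_vec) then VV[0][0]++ -> VV[0]=[1, 0, 1, 0]
Event 2: LOCAL 3: VV[3][3]++ -> VV[3]=[0, 0, 0, 1]
Event 3: SEND 1->3: VV[1][1]++ -> VV[1]=[0, 1, 0, 0], msg_vec=[0, 1, 0, 0]; VV[3]=max(VV[3],msg_vec) then VV[3][3]++ -> VV[3]=[0, 1, 0, 2]
Event 4: LOCAL 1: VV[1][1]++ -> VV[1]=[0, 2, 0, 0]
Event 5: SEND 3->1: VV[3][3]++ -> VV[3]=[0, 1, 0, 3], msg_vec=[0, 1, 0, 3]; VV[1]=max(VV[1],msg_vec) then VV[1][1]++ -> VV[1]=[0, 3, 0, 3]
Event 6: LOCAL 2: VV[2][2]++ -> VV[2]=[0, 0, 2, 0]
Event 7: SEND 2->0: VV[2][2]++ -> VV[2]=[0, 0, 3, 0], msg_vec=[0, 0, 3, 0]; VV[0]=max(VV[0],msg_vec) then VV[0][0]++ -> VV[0]=[2, 0, 3, 0]
Event 8: LOCAL 0: VV[0][0]++ -> VV[0]=[3, 0, 3, 0]
Event 9: SEND 1->3: VV[1][1]++ -> VV[1]=[0, 4, 0, 3], msg_vec=[0, 4, 0, 3]; VV[3]=max(VV[3],msg_vec) then VV[3][3]++ -> VV[3]=[0, 4, 0, 4]
Event 2 stamp: [0, 0, 0, 1]
Event 7 stamp: [0, 0, 3, 0]
[0, 0, 0, 1] <= [0, 0, 3, 0]? False. Equal? False. Happens-before: False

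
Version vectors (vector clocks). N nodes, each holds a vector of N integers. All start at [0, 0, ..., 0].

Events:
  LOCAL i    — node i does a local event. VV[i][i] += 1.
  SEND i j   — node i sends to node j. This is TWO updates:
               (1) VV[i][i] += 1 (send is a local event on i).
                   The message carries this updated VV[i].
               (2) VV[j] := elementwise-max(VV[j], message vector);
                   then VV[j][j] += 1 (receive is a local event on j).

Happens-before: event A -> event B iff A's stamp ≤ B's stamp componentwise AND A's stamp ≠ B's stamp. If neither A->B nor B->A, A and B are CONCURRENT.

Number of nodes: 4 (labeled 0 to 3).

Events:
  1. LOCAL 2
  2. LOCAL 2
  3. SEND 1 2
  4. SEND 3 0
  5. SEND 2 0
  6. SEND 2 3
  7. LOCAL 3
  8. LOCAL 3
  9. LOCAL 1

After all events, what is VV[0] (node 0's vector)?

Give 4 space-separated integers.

Answer: 2 1 4 1

Derivation:
Initial: VV[0]=[0, 0, 0, 0]
Initial: VV[1]=[0, 0, 0, 0]
Initial: VV[2]=[0, 0, 0, 0]
Initial: VV[3]=[0, 0, 0, 0]
Event 1: LOCAL 2: VV[2][2]++ -> VV[2]=[0, 0, 1, 0]
Event 2: LOCAL 2: VV[2][2]++ -> VV[2]=[0, 0, 2, 0]
Event 3: SEND 1->2: VV[1][1]++ -> VV[1]=[0, 1, 0, 0], msg_vec=[0, 1, 0, 0]; VV[2]=max(VV[2],msg_vec) then VV[2][2]++ -> VV[2]=[0, 1, 3, 0]
Event 4: SEND 3->0: VV[3][3]++ -> VV[3]=[0, 0, 0, 1], msg_vec=[0, 0, 0, 1]; VV[0]=max(VV[0],msg_vec) then VV[0][0]++ -> VV[0]=[1, 0, 0, 1]
Event 5: SEND 2->0: VV[2][2]++ -> VV[2]=[0, 1, 4, 0], msg_vec=[0, 1, 4, 0]; VV[0]=max(VV[0],msg_vec) then VV[0][0]++ -> VV[0]=[2, 1, 4, 1]
Event 6: SEND 2->3: VV[2][2]++ -> VV[2]=[0, 1, 5, 0], msg_vec=[0, 1, 5, 0]; VV[3]=max(VV[3],msg_vec) then VV[3][3]++ -> VV[3]=[0, 1, 5, 2]
Event 7: LOCAL 3: VV[3][3]++ -> VV[3]=[0, 1, 5, 3]
Event 8: LOCAL 3: VV[3][3]++ -> VV[3]=[0, 1, 5, 4]
Event 9: LOCAL 1: VV[1][1]++ -> VV[1]=[0, 2, 0, 0]
Final vectors: VV[0]=[2, 1, 4, 1]; VV[1]=[0, 2, 0, 0]; VV[2]=[0, 1, 5, 0]; VV[3]=[0, 1, 5, 4]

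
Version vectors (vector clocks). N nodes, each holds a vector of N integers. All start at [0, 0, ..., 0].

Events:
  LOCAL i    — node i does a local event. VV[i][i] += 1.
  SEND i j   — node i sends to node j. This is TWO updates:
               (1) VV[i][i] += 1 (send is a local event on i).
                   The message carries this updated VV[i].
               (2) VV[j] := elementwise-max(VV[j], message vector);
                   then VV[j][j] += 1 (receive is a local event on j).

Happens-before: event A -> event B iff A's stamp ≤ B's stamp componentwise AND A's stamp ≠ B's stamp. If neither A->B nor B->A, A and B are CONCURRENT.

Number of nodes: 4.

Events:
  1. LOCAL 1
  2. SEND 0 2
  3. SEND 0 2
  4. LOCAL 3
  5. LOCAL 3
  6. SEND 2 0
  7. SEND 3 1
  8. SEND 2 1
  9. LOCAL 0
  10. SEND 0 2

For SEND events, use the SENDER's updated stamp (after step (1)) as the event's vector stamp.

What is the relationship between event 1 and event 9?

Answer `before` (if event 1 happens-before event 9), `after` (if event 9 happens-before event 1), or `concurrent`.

Initial: VV[0]=[0, 0, 0, 0]
Initial: VV[1]=[0, 0, 0, 0]
Initial: VV[2]=[0, 0, 0, 0]
Initial: VV[3]=[0, 0, 0, 0]
Event 1: LOCAL 1: VV[1][1]++ -> VV[1]=[0, 1, 0, 0]
Event 2: SEND 0->2: VV[0][0]++ -> VV[0]=[1, 0, 0, 0], msg_vec=[1, 0, 0, 0]; VV[2]=max(VV[2],msg_vec) then VV[2][2]++ -> VV[2]=[1, 0, 1, 0]
Event 3: SEND 0->2: VV[0][0]++ -> VV[0]=[2, 0, 0, 0], msg_vec=[2, 0, 0, 0]; VV[2]=max(VV[2],msg_vec) then VV[2][2]++ -> VV[2]=[2, 0, 2, 0]
Event 4: LOCAL 3: VV[3][3]++ -> VV[3]=[0, 0, 0, 1]
Event 5: LOCAL 3: VV[3][3]++ -> VV[3]=[0, 0, 0, 2]
Event 6: SEND 2->0: VV[2][2]++ -> VV[2]=[2, 0, 3, 0], msg_vec=[2, 0, 3, 0]; VV[0]=max(VV[0],msg_vec) then VV[0][0]++ -> VV[0]=[3, 0, 3, 0]
Event 7: SEND 3->1: VV[3][3]++ -> VV[3]=[0, 0, 0, 3], msg_vec=[0, 0, 0, 3]; VV[1]=max(VV[1],msg_vec) then VV[1][1]++ -> VV[1]=[0, 2, 0, 3]
Event 8: SEND 2->1: VV[2][2]++ -> VV[2]=[2, 0, 4, 0], msg_vec=[2, 0, 4, 0]; VV[1]=max(VV[1],msg_vec) then VV[1][1]++ -> VV[1]=[2, 3, 4, 3]
Event 9: LOCAL 0: VV[0][0]++ -> VV[0]=[4, 0, 3, 0]
Event 10: SEND 0->2: VV[0][0]++ -> VV[0]=[5, 0, 3, 0], msg_vec=[5, 0, 3, 0]; VV[2]=max(VV[2],msg_vec) then VV[2][2]++ -> VV[2]=[5, 0, 5, 0]
Event 1 stamp: [0, 1, 0, 0]
Event 9 stamp: [4, 0, 3, 0]
[0, 1, 0, 0] <= [4, 0, 3, 0]? False
[4, 0, 3, 0] <= [0, 1, 0, 0]? False
Relation: concurrent

Answer: concurrent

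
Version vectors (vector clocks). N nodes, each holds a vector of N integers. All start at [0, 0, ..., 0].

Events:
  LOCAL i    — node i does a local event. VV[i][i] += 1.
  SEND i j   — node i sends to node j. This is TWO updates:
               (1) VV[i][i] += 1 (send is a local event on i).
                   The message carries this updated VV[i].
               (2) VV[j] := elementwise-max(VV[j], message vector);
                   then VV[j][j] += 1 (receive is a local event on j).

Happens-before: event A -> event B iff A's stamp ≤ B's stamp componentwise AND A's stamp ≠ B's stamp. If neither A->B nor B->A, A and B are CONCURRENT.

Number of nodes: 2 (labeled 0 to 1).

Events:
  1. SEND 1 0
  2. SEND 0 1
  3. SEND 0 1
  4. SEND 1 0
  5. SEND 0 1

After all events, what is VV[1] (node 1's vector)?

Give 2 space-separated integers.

Answer: 5 5

Derivation:
Initial: VV[0]=[0, 0]
Initial: VV[1]=[0, 0]
Event 1: SEND 1->0: VV[1][1]++ -> VV[1]=[0, 1], msg_vec=[0, 1]; VV[0]=max(VV[0],msg_vec) then VV[0][0]++ -> VV[0]=[1, 1]
Event 2: SEND 0->1: VV[0][0]++ -> VV[0]=[2, 1], msg_vec=[2, 1]; VV[1]=max(VV[1],msg_vec) then VV[1][1]++ -> VV[1]=[2, 2]
Event 3: SEND 0->1: VV[0][0]++ -> VV[0]=[3, 1], msg_vec=[3, 1]; VV[1]=max(VV[1],msg_vec) then VV[1][1]++ -> VV[1]=[3, 3]
Event 4: SEND 1->0: VV[1][1]++ -> VV[1]=[3, 4], msg_vec=[3, 4]; VV[0]=max(VV[0],msg_vec) then VV[0][0]++ -> VV[0]=[4, 4]
Event 5: SEND 0->1: VV[0][0]++ -> VV[0]=[5, 4], msg_vec=[5, 4]; VV[1]=max(VV[1],msg_vec) then VV[1][1]++ -> VV[1]=[5, 5]
Final vectors: VV[0]=[5, 4]; VV[1]=[5, 5]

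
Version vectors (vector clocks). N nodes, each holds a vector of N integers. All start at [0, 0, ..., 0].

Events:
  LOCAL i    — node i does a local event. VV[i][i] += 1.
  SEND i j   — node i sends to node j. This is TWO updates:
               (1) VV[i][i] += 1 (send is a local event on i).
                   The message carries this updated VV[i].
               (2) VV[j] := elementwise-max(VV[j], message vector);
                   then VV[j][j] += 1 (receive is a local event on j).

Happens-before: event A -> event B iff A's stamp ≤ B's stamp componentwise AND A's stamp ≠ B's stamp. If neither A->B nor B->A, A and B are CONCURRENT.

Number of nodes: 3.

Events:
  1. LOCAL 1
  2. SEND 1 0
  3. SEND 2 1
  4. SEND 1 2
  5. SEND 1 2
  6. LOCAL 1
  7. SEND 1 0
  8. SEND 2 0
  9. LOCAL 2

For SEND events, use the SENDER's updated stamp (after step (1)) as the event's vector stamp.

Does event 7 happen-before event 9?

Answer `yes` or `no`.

Initial: VV[0]=[0, 0, 0]
Initial: VV[1]=[0, 0, 0]
Initial: VV[2]=[0, 0, 0]
Event 1: LOCAL 1: VV[1][1]++ -> VV[1]=[0, 1, 0]
Event 2: SEND 1->0: VV[1][1]++ -> VV[1]=[0, 2, 0], msg_vec=[0, 2, 0]; VV[0]=max(VV[0],msg_vec) then VV[0][0]++ -> VV[0]=[1, 2, 0]
Event 3: SEND 2->1: VV[2][2]++ -> VV[2]=[0, 0, 1], msg_vec=[0, 0, 1]; VV[1]=max(VV[1],msg_vec) then VV[1][1]++ -> VV[1]=[0, 3, 1]
Event 4: SEND 1->2: VV[1][1]++ -> VV[1]=[0, 4, 1], msg_vec=[0, 4, 1]; VV[2]=max(VV[2],msg_vec) then VV[2][2]++ -> VV[2]=[0, 4, 2]
Event 5: SEND 1->2: VV[1][1]++ -> VV[1]=[0, 5, 1], msg_vec=[0, 5, 1]; VV[2]=max(VV[2],msg_vec) then VV[2][2]++ -> VV[2]=[0, 5, 3]
Event 6: LOCAL 1: VV[1][1]++ -> VV[1]=[0, 6, 1]
Event 7: SEND 1->0: VV[1][1]++ -> VV[1]=[0, 7, 1], msg_vec=[0, 7, 1]; VV[0]=max(VV[0],msg_vec) then VV[0][0]++ -> VV[0]=[2, 7, 1]
Event 8: SEND 2->0: VV[2][2]++ -> VV[2]=[0, 5, 4], msg_vec=[0, 5, 4]; VV[0]=max(VV[0],msg_vec) then VV[0][0]++ -> VV[0]=[3, 7, 4]
Event 9: LOCAL 2: VV[2][2]++ -> VV[2]=[0, 5, 5]
Event 7 stamp: [0, 7, 1]
Event 9 stamp: [0, 5, 5]
[0, 7, 1] <= [0, 5, 5]? False. Equal? False. Happens-before: False

Answer: no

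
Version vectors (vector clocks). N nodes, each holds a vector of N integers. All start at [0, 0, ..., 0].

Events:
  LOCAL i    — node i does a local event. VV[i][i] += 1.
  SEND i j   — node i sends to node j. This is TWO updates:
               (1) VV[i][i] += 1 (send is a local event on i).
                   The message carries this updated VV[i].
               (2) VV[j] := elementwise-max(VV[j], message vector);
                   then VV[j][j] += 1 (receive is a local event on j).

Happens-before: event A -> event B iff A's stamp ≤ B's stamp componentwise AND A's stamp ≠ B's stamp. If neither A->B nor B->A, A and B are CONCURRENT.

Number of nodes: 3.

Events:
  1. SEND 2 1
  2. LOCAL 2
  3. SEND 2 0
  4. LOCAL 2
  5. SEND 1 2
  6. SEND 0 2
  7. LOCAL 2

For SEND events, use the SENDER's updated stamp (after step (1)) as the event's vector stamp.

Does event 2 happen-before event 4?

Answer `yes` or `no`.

Initial: VV[0]=[0, 0, 0]
Initial: VV[1]=[0, 0, 0]
Initial: VV[2]=[0, 0, 0]
Event 1: SEND 2->1: VV[2][2]++ -> VV[2]=[0, 0, 1], msg_vec=[0, 0, 1]; VV[1]=max(VV[1],msg_vec) then VV[1][1]++ -> VV[1]=[0, 1, 1]
Event 2: LOCAL 2: VV[2][2]++ -> VV[2]=[0, 0, 2]
Event 3: SEND 2->0: VV[2][2]++ -> VV[2]=[0, 0, 3], msg_vec=[0, 0, 3]; VV[0]=max(VV[0],msg_vec) then VV[0][0]++ -> VV[0]=[1, 0, 3]
Event 4: LOCAL 2: VV[2][2]++ -> VV[2]=[0, 0, 4]
Event 5: SEND 1->2: VV[1][1]++ -> VV[1]=[0, 2, 1], msg_vec=[0, 2, 1]; VV[2]=max(VV[2],msg_vec) then VV[2][2]++ -> VV[2]=[0, 2, 5]
Event 6: SEND 0->2: VV[0][0]++ -> VV[0]=[2, 0, 3], msg_vec=[2, 0, 3]; VV[2]=max(VV[2],msg_vec) then VV[2][2]++ -> VV[2]=[2, 2, 6]
Event 7: LOCAL 2: VV[2][2]++ -> VV[2]=[2, 2, 7]
Event 2 stamp: [0, 0, 2]
Event 4 stamp: [0, 0, 4]
[0, 0, 2] <= [0, 0, 4]? True. Equal? False. Happens-before: True

Answer: yes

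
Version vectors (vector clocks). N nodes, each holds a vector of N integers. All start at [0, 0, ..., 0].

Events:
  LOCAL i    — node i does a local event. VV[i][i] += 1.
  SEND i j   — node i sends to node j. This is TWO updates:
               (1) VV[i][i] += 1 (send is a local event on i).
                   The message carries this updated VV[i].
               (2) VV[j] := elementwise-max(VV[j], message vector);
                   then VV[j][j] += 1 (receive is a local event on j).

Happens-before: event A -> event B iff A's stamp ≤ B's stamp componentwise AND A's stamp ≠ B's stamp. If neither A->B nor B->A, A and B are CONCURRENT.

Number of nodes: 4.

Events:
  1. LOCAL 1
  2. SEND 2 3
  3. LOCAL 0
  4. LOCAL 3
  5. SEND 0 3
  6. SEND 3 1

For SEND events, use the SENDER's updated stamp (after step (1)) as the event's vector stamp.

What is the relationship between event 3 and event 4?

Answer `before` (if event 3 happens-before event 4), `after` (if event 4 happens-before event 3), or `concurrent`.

Answer: concurrent

Derivation:
Initial: VV[0]=[0, 0, 0, 0]
Initial: VV[1]=[0, 0, 0, 0]
Initial: VV[2]=[0, 0, 0, 0]
Initial: VV[3]=[0, 0, 0, 0]
Event 1: LOCAL 1: VV[1][1]++ -> VV[1]=[0, 1, 0, 0]
Event 2: SEND 2->3: VV[2][2]++ -> VV[2]=[0, 0, 1, 0], msg_vec=[0, 0, 1, 0]; VV[3]=max(VV[3],msg_vec) then VV[3][3]++ -> VV[3]=[0, 0, 1, 1]
Event 3: LOCAL 0: VV[0][0]++ -> VV[0]=[1, 0, 0, 0]
Event 4: LOCAL 3: VV[3][3]++ -> VV[3]=[0, 0, 1, 2]
Event 5: SEND 0->3: VV[0][0]++ -> VV[0]=[2, 0, 0, 0], msg_vec=[2, 0, 0, 0]; VV[3]=max(VV[3],msg_vec) then VV[3][3]++ -> VV[3]=[2, 0, 1, 3]
Event 6: SEND 3->1: VV[3][3]++ -> VV[3]=[2, 0, 1, 4], msg_vec=[2, 0, 1, 4]; VV[1]=max(VV[1],msg_vec) then VV[1][1]++ -> VV[1]=[2, 2, 1, 4]
Event 3 stamp: [1, 0, 0, 0]
Event 4 stamp: [0, 0, 1, 2]
[1, 0, 0, 0] <= [0, 0, 1, 2]? False
[0, 0, 1, 2] <= [1, 0, 0, 0]? False
Relation: concurrent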